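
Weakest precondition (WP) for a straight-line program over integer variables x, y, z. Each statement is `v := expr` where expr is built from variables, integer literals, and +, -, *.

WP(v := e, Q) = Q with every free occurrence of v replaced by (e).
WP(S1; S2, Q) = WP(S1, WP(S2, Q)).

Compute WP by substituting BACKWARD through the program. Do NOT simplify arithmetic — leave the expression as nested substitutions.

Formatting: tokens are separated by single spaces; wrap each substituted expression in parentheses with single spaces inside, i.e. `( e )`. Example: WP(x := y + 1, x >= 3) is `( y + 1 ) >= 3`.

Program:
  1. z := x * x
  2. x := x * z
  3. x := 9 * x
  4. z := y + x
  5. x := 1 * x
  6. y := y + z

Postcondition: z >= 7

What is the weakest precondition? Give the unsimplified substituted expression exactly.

Answer: ( y + ( 9 * ( x * ( x * x ) ) ) ) >= 7

Derivation:
post: z >= 7
stmt 6: y := y + z  -- replace 0 occurrence(s) of y with (y + z)
  => z >= 7
stmt 5: x := 1 * x  -- replace 0 occurrence(s) of x with (1 * x)
  => z >= 7
stmt 4: z := y + x  -- replace 1 occurrence(s) of z with (y + x)
  => ( y + x ) >= 7
stmt 3: x := 9 * x  -- replace 1 occurrence(s) of x with (9 * x)
  => ( y + ( 9 * x ) ) >= 7
stmt 2: x := x * z  -- replace 1 occurrence(s) of x with (x * z)
  => ( y + ( 9 * ( x * z ) ) ) >= 7
stmt 1: z := x * x  -- replace 1 occurrence(s) of z with (x * x)
  => ( y + ( 9 * ( x * ( x * x ) ) ) ) >= 7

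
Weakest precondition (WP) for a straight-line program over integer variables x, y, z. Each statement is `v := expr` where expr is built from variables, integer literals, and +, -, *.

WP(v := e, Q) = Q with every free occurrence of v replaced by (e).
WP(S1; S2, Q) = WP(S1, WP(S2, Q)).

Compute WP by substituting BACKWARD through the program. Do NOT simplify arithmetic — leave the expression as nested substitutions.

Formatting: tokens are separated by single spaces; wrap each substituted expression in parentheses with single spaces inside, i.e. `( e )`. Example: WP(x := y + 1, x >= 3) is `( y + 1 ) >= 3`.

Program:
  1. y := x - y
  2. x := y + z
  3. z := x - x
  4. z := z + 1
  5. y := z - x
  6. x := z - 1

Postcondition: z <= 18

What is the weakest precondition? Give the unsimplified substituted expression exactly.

Answer: ( ( ( ( x - y ) + z ) - ( ( x - y ) + z ) ) + 1 ) <= 18

Derivation:
post: z <= 18
stmt 6: x := z - 1  -- replace 0 occurrence(s) of x with (z - 1)
  => z <= 18
stmt 5: y := z - x  -- replace 0 occurrence(s) of y with (z - x)
  => z <= 18
stmt 4: z := z + 1  -- replace 1 occurrence(s) of z with (z + 1)
  => ( z + 1 ) <= 18
stmt 3: z := x - x  -- replace 1 occurrence(s) of z with (x - x)
  => ( ( x - x ) + 1 ) <= 18
stmt 2: x := y + z  -- replace 2 occurrence(s) of x with (y + z)
  => ( ( ( y + z ) - ( y + z ) ) + 1 ) <= 18
stmt 1: y := x - y  -- replace 2 occurrence(s) of y with (x - y)
  => ( ( ( ( x - y ) + z ) - ( ( x - y ) + z ) ) + 1 ) <= 18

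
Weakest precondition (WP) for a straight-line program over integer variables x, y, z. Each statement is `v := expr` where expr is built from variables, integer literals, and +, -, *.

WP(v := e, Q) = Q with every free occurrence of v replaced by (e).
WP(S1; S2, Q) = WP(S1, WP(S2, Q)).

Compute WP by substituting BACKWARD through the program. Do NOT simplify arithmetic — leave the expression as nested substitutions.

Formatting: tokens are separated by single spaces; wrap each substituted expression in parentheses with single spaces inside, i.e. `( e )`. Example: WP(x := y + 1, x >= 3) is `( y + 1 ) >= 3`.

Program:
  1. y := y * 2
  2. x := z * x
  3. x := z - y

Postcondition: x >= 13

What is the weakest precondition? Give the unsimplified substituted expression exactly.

post: x >= 13
stmt 3: x := z - y  -- replace 1 occurrence(s) of x with (z - y)
  => ( z - y ) >= 13
stmt 2: x := z * x  -- replace 0 occurrence(s) of x with (z * x)
  => ( z - y ) >= 13
stmt 1: y := y * 2  -- replace 1 occurrence(s) of y with (y * 2)
  => ( z - ( y * 2 ) ) >= 13

Answer: ( z - ( y * 2 ) ) >= 13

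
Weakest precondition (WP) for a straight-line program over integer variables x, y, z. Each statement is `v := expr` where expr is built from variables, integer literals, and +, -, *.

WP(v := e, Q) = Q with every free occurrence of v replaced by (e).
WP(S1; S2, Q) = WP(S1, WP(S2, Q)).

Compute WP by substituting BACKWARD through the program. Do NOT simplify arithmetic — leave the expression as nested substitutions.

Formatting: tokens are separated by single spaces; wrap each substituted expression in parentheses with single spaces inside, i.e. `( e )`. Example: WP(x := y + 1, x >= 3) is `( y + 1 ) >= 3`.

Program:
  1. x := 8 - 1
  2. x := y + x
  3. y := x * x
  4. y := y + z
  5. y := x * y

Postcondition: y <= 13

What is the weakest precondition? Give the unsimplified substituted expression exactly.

Answer: ( ( y + ( 8 - 1 ) ) * ( ( ( y + ( 8 - 1 ) ) * ( y + ( 8 - 1 ) ) ) + z ) ) <= 13

Derivation:
post: y <= 13
stmt 5: y := x * y  -- replace 1 occurrence(s) of y with (x * y)
  => ( x * y ) <= 13
stmt 4: y := y + z  -- replace 1 occurrence(s) of y with (y + z)
  => ( x * ( y + z ) ) <= 13
stmt 3: y := x * x  -- replace 1 occurrence(s) of y with (x * x)
  => ( x * ( ( x * x ) + z ) ) <= 13
stmt 2: x := y + x  -- replace 3 occurrence(s) of x with (y + x)
  => ( ( y + x ) * ( ( ( y + x ) * ( y + x ) ) + z ) ) <= 13
stmt 1: x := 8 - 1  -- replace 3 occurrence(s) of x with (8 - 1)
  => ( ( y + ( 8 - 1 ) ) * ( ( ( y + ( 8 - 1 ) ) * ( y + ( 8 - 1 ) ) ) + z ) ) <= 13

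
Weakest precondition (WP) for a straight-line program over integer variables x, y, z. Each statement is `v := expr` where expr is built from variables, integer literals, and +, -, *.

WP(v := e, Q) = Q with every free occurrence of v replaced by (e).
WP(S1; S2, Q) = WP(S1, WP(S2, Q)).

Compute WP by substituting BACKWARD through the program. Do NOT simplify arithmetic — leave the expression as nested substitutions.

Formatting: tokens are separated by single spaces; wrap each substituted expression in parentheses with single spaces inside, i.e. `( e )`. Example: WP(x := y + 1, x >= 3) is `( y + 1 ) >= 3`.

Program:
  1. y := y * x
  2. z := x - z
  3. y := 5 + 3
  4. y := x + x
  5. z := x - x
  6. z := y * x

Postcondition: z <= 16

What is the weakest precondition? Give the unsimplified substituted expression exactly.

post: z <= 16
stmt 6: z := y * x  -- replace 1 occurrence(s) of z with (y * x)
  => ( y * x ) <= 16
stmt 5: z := x - x  -- replace 0 occurrence(s) of z with (x - x)
  => ( y * x ) <= 16
stmt 4: y := x + x  -- replace 1 occurrence(s) of y with (x + x)
  => ( ( x + x ) * x ) <= 16
stmt 3: y := 5 + 3  -- replace 0 occurrence(s) of y with (5 + 3)
  => ( ( x + x ) * x ) <= 16
stmt 2: z := x - z  -- replace 0 occurrence(s) of z with (x - z)
  => ( ( x + x ) * x ) <= 16
stmt 1: y := y * x  -- replace 0 occurrence(s) of y with (y * x)
  => ( ( x + x ) * x ) <= 16

Answer: ( ( x + x ) * x ) <= 16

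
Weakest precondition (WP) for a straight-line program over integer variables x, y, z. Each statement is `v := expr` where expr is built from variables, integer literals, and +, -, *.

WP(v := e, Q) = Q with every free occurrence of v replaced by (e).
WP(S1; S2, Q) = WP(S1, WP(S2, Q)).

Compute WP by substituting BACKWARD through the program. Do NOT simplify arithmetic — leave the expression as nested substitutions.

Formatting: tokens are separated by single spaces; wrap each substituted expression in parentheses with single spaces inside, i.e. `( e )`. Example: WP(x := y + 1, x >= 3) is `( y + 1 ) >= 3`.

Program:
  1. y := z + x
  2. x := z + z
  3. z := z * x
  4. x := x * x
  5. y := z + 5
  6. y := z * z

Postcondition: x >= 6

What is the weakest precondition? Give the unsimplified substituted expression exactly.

post: x >= 6
stmt 6: y := z * z  -- replace 0 occurrence(s) of y with (z * z)
  => x >= 6
stmt 5: y := z + 5  -- replace 0 occurrence(s) of y with (z + 5)
  => x >= 6
stmt 4: x := x * x  -- replace 1 occurrence(s) of x with (x * x)
  => ( x * x ) >= 6
stmt 3: z := z * x  -- replace 0 occurrence(s) of z with (z * x)
  => ( x * x ) >= 6
stmt 2: x := z + z  -- replace 2 occurrence(s) of x with (z + z)
  => ( ( z + z ) * ( z + z ) ) >= 6
stmt 1: y := z + x  -- replace 0 occurrence(s) of y with (z + x)
  => ( ( z + z ) * ( z + z ) ) >= 6

Answer: ( ( z + z ) * ( z + z ) ) >= 6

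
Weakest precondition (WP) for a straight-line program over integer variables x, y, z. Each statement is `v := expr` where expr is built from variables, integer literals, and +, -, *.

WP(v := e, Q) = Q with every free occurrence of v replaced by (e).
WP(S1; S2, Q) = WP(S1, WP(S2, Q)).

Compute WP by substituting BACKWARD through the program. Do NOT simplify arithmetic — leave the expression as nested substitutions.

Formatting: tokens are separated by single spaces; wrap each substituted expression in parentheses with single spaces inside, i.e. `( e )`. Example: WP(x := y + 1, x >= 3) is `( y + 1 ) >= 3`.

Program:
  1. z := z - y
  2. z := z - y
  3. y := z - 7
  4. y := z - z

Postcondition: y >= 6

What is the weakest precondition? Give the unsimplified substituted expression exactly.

Answer: ( ( ( z - y ) - y ) - ( ( z - y ) - y ) ) >= 6

Derivation:
post: y >= 6
stmt 4: y := z - z  -- replace 1 occurrence(s) of y with (z - z)
  => ( z - z ) >= 6
stmt 3: y := z - 7  -- replace 0 occurrence(s) of y with (z - 7)
  => ( z - z ) >= 6
stmt 2: z := z - y  -- replace 2 occurrence(s) of z with (z - y)
  => ( ( z - y ) - ( z - y ) ) >= 6
stmt 1: z := z - y  -- replace 2 occurrence(s) of z with (z - y)
  => ( ( ( z - y ) - y ) - ( ( z - y ) - y ) ) >= 6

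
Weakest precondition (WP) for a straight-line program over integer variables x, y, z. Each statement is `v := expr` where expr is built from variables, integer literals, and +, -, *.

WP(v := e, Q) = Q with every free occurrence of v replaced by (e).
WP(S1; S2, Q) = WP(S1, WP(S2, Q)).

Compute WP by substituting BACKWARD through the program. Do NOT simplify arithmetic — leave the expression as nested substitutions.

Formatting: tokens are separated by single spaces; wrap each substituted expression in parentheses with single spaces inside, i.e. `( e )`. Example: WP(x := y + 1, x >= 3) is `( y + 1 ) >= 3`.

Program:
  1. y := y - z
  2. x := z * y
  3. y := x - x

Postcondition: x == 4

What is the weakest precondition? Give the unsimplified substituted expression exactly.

Answer: ( z * ( y - z ) ) == 4

Derivation:
post: x == 4
stmt 3: y := x - x  -- replace 0 occurrence(s) of y with (x - x)
  => x == 4
stmt 2: x := z * y  -- replace 1 occurrence(s) of x with (z * y)
  => ( z * y ) == 4
stmt 1: y := y - z  -- replace 1 occurrence(s) of y with (y - z)
  => ( z * ( y - z ) ) == 4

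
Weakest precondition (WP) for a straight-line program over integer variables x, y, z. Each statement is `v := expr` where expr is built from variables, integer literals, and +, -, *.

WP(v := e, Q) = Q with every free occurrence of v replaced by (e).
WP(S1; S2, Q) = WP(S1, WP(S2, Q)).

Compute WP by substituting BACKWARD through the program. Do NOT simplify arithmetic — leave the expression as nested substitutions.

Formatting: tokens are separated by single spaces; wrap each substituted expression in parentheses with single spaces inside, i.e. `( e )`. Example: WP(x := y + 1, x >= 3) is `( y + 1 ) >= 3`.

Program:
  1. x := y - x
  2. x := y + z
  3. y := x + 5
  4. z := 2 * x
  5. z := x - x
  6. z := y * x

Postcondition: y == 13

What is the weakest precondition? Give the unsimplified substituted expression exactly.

Answer: ( ( y + z ) + 5 ) == 13

Derivation:
post: y == 13
stmt 6: z := y * x  -- replace 0 occurrence(s) of z with (y * x)
  => y == 13
stmt 5: z := x - x  -- replace 0 occurrence(s) of z with (x - x)
  => y == 13
stmt 4: z := 2 * x  -- replace 0 occurrence(s) of z with (2 * x)
  => y == 13
stmt 3: y := x + 5  -- replace 1 occurrence(s) of y with (x + 5)
  => ( x + 5 ) == 13
stmt 2: x := y + z  -- replace 1 occurrence(s) of x with (y + z)
  => ( ( y + z ) + 5 ) == 13
stmt 1: x := y - x  -- replace 0 occurrence(s) of x with (y - x)
  => ( ( y + z ) + 5 ) == 13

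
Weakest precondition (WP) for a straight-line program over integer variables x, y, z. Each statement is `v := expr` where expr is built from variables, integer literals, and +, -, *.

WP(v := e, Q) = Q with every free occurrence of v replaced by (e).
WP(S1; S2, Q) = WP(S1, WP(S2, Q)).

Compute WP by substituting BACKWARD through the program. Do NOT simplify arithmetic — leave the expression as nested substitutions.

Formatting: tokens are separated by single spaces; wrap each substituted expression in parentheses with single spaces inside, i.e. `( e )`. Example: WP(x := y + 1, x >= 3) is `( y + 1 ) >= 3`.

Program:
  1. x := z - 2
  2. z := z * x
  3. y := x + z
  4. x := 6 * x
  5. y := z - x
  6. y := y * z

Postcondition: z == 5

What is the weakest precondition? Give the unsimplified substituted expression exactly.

post: z == 5
stmt 6: y := y * z  -- replace 0 occurrence(s) of y with (y * z)
  => z == 5
stmt 5: y := z - x  -- replace 0 occurrence(s) of y with (z - x)
  => z == 5
stmt 4: x := 6 * x  -- replace 0 occurrence(s) of x with (6 * x)
  => z == 5
stmt 3: y := x + z  -- replace 0 occurrence(s) of y with (x + z)
  => z == 5
stmt 2: z := z * x  -- replace 1 occurrence(s) of z with (z * x)
  => ( z * x ) == 5
stmt 1: x := z - 2  -- replace 1 occurrence(s) of x with (z - 2)
  => ( z * ( z - 2 ) ) == 5

Answer: ( z * ( z - 2 ) ) == 5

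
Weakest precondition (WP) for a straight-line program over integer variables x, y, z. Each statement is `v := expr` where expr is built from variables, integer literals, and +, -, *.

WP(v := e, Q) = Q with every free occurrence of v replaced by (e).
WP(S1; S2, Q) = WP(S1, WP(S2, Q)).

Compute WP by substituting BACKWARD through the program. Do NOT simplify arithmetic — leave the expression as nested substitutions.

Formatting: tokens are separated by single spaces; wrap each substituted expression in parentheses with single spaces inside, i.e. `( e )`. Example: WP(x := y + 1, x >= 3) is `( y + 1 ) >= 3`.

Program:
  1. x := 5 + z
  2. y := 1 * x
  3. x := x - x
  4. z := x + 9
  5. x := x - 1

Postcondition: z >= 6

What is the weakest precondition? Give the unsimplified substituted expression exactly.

Answer: ( ( ( 5 + z ) - ( 5 + z ) ) + 9 ) >= 6

Derivation:
post: z >= 6
stmt 5: x := x - 1  -- replace 0 occurrence(s) of x with (x - 1)
  => z >= 6
stmt 4: z := x + 9  -- replace 1 occurrence(s) of z with (x + 9)
  => ( x + 9 ) >= 6
stmt 3: x := x - x  -- replace 1 occurrence(s) of x with (x - x)
  => ( ( x - x ) + 9 ) >= 6
stmt 2: y := 1 * x  -- replace 0 occurrence(s) of y with (1 * x)
  => ( ( x - x ) + 9 ) >= 6
stmt 1: x := 5 + z  -- replace 2 occurrence(s) of x with (5 + z)
  => ( ( ( 5 + z ) - ( 5 + z ) ) + 9 ) >= 6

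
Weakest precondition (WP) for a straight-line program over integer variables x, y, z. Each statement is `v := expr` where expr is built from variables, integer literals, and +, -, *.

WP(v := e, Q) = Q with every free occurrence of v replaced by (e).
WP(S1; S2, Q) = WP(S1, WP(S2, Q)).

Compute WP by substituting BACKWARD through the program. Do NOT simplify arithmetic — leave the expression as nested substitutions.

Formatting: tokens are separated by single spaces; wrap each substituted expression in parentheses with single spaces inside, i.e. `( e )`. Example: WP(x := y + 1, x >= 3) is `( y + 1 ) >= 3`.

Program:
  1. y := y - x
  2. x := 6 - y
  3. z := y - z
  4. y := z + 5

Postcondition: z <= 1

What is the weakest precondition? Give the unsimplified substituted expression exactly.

post: z <= 1
stmt 4: y := z + 5  -- replace 0 occurrence(s) of y with (z + 5)
  => z <= 1
stmt 3: z := y - z  -- replace 1 occurrence(s) of z with (y - z)
  => ( y - z ) <= 1
stmt 2: x := 6 - y  -- replace 0 occurrence(s) of x with (6 - y)
  => ( y - z ) <= 1
stmt 1: y := y - x  -- replace 1 occurrence(s) of y with (y - x)
  => ( ( y - x ) - z ) <= 1

Answer: ( ( y - x ) - z ) <= 1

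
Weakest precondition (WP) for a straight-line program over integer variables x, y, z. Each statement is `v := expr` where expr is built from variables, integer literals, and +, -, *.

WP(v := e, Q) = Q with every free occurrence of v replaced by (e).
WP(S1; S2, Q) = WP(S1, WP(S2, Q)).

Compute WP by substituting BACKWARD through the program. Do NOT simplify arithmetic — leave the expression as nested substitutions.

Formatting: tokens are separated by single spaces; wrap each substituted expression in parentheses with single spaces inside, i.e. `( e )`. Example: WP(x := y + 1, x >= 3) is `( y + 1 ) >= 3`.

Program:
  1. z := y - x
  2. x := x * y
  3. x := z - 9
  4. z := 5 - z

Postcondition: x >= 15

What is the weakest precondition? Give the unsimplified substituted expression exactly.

post: x >= 15
stmt 4: z := 5 - z  -- replace 0 occurrence(s) of z with (5 - z)
  => x >= 15
stmt 3: x := z - 9  -- replace 1 occurrence(s) of x with (z - 9)
  => ( z - 9 ) >= 15
stmt 2: x := x * y  -- replace 0 occurrence(s) of x with (x * y)
  => ( z - 9 ) >= 15
stmt 1: z := y - x  -- replace 1 occurrence(s) of z with (y - x)
  => ( ( y - x ) - 9 ) >= 15

Answer: ( ( y - x ) - 9 ) >= 15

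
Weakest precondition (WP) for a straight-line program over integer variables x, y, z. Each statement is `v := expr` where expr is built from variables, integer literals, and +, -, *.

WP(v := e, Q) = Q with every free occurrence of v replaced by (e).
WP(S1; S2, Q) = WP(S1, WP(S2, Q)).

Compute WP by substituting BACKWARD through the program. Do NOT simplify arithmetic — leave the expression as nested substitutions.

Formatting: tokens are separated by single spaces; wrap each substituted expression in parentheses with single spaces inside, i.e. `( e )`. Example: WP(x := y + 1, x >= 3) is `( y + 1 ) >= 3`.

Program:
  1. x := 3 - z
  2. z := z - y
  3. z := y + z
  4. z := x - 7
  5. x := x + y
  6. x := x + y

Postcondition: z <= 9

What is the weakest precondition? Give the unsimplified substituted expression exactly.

post: z <= 9
stmt 6: x := x + y  -- replace 0 occurrence(s) of x with (x + y)
  => z <= 9
stmt 5: x := x + y  -- replace 0 occurrence(s) of x with (x + y)
  => z <= 9
stmt 4: z := x - 7  -- replace 1 occurrence(s) of z with (x - 7)
  => ( x - 7 ) <= 9
stmt 3: z := y + z  -- replace 0 occurrence(s) of z with (y + z)
  => ( x - 7 ) <= 9
stmt 2: z := z - y  -- replace 0 occurrence(s) of z with (z - y)
  => ( x - 7 ) <= 9
stmt 1: x := 3 - z  -- replace 1 occurrence(s) of x with (3 - z)
  => ( ( 3 - z ) - 7 ) <= 9

Answer: ( ( 3 - z ) - 7 ) <= 9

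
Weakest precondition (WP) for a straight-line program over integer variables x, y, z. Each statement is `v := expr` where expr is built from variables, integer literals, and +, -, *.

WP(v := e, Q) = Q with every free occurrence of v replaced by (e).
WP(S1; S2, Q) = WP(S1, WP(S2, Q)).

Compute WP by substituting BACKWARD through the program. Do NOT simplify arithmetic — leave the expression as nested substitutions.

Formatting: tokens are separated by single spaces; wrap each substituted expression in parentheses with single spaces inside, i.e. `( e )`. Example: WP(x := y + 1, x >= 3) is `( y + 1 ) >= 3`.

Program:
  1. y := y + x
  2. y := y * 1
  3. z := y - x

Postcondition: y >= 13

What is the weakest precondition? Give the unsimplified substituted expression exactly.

post: y >= 13
stmt 3: z := y - x  -- replace 0 occurrence(s) of z with (y - x)
  => y >= 13
stmt 2: y := y * 1  -- replace 1 occurrence(s) of y with (y * 1)
  => ( y * 1 ) >= 13
stmt 1: y := y + x  -- replace 1 occurrence(s) of y with (y + x)
  => ( ( y + x ) * 1 ) >= 13

Answer: ( ( y + x ) * 1 ) >= 13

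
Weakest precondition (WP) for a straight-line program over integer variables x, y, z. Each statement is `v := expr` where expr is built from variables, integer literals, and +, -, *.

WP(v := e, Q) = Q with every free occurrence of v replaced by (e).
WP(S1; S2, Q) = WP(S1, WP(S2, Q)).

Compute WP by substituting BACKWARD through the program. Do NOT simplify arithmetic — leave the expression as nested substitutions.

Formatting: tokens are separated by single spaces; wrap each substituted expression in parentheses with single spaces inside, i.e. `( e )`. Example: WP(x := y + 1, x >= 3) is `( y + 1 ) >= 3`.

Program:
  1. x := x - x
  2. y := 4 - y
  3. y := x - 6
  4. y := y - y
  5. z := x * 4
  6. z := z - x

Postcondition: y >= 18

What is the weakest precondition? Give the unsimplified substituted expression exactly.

Answer: ( ( ( x - x ) - 6 ) - ( ( x - x ) - 6 ) ) >= 18

Derivation:
post: y >= 18
stmt 6: z := z - x  -- replace 0 occurrence(s) of z with (z - x)
  => y >= 18
stmt 5: z := x * 4  -- replace 0 occurrence(s) of z with (x * 4)
  => y >= 18
stmt 4: y := y - y  -- replace 1 occurrence(s) of y with (y - y)
  => ( y - y ) >= 18
stmt 3: y := x - 6  -- replace 2 occurrence(s) of y with (x - 6)
  => ( ( x - 6 ) - ( x - 6 ) ) >= 18
stmt 2: y := 4 - y  -- replace 0 occurrence(s) of y with (4 - y)
  => ( ( x - 6 ) - ( x - 6 ) ) >= 18
stmt 1: x := x - x  -- replace 2 occurrence(s) of x with (x - x)
  => ( ( ( x - x ) - 6 ) - ( ( x - x ) - 6 ) ) >= 18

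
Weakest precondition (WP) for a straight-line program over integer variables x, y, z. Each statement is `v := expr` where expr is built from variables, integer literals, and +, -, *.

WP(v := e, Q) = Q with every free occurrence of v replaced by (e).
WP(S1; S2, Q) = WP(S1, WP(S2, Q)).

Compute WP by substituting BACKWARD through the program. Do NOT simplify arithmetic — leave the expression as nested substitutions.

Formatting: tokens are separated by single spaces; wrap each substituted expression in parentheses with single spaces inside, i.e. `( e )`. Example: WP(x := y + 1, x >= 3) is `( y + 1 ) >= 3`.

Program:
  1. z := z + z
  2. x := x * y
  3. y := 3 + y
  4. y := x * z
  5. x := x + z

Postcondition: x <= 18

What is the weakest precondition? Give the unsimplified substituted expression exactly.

Answer: ( ( x * y ) + ( z + z ) ) <= 18

Derivation:
post: x <= 18
stmt 5: x := x + z  -- replace 1 occurrence(s) of x with (x + z)
  => ( x + z ) <= 18
stmt 4: y := x * z  -- replace 0 occurrence(s) of y with (x * z)
  => ( x + z ) <= 18
stmt 3: y := 3 + y  -- replace 0 occurrence(s) of y with (3 + y)
  => ( x + z ) <= 18
stmt 2: x := x * y  -- replace 1 occurrence(s) of x with (x * y)
  => ( ( x * y ) + z ) <= 18
stmt 1: z := z + z  -- replace 1 occurrence(s) of z with (z + z)
  => ( ( x * y ) + ( z + z ) ) <= 18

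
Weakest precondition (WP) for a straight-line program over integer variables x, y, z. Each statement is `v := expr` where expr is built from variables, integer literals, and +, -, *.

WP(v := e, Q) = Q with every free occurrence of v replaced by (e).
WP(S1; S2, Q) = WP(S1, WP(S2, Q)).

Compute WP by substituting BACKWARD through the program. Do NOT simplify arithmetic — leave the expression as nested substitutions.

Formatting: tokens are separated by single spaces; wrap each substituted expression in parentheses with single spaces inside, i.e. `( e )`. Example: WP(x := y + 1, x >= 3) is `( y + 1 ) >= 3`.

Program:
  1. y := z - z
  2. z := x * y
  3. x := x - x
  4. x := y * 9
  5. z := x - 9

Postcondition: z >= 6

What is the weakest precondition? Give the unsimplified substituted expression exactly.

Answer: ( ( ( z - z ) * 9 ) - 9 ) >= 6

Derivation:
post: z >= 6
stmt 5: z := x - 9  -- replace 1 occurrence(s) of z with (x - 9)
  => ( x - 9 ) >= 6
stmt 4: x := y * 9  -- replace 1 occurrence(s) of x with (y * 9)
  => ( ( y * 9 ) - 9 ) >= 6
stmt 3: x := x - x  -- replace 0 occurrence(s) of x with (x - x)
  => ( ( y * 9 ) - 9 ) >= 6
stmt 2: z := x * y  -- replace 0 occurrence(s) of z with (x * y)
  => ( ( y * 9 ) - 9 ) >= 6
stmt 1: y := z - z  -- replace 1 occurrence(s) of y with (z - z)
  => ( ( ( z - z ) * 9 ) - 9 ) >= 6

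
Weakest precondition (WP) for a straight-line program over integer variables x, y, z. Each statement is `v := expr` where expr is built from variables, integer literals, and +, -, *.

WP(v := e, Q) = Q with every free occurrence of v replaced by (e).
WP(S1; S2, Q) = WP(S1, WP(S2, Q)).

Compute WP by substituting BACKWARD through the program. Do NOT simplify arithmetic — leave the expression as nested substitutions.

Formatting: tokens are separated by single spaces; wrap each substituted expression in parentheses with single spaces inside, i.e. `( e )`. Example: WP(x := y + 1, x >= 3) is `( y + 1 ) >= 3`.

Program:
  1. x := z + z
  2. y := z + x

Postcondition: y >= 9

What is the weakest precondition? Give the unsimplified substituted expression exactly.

Answer: ( z + ( z + z ) ) >= 9

Derivation:
post: y >= 9
stmt 2: y := z + x  -- replace 1 occurrence(s) of y with (z + x)
  => ( z + x ) >= 9
stmt 1: x := z + z  -- replace 1 occurrence(s) of x with (z + z)
  => ( z + ( z + z ) ) >= 9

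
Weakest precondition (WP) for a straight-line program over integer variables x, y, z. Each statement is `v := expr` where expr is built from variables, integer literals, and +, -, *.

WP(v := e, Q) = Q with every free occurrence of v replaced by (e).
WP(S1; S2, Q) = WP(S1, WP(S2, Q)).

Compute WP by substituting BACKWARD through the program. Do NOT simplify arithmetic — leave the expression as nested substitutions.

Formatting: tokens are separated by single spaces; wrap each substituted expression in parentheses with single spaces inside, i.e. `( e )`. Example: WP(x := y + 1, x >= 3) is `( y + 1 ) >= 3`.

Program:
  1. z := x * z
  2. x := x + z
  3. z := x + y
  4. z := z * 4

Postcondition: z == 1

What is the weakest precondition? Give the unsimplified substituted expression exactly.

Answer: ( ( ( x + ( x * z ) ) + y ) * 4 ) == 1

Derivation:
post: z == 1
stmt 4: z := z * 4  -- replace 1 occurrence(s) of z with (z * 4)
  => ( z * 4 ) == 1
stmt 3: z := x + y  -- replace 1 occurrence(s) of z with (x + y)
  => ( ( x + y ) * 4 ) == 1
stmt 2: x := x + z  -- replace 1 occurrence(s) of x with (x + z)
  => ( ( ( x + z ) + y ) * 4 ) == 1
stmt 1: z := x * z  -- replace 1 occurrence(s) of z with (x * z)
  => ( ( ( x + ( x * z ) ) + y ) * 4 ) == 1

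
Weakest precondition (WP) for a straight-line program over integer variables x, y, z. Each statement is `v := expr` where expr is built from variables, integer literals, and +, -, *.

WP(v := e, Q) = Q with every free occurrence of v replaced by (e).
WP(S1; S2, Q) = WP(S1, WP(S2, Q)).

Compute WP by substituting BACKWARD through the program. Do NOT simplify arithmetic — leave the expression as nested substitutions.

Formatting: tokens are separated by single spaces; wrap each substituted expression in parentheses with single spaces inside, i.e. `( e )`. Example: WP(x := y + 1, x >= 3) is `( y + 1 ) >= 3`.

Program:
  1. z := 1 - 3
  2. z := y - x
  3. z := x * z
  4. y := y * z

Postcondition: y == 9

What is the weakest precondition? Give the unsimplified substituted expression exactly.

Answer: ( y * ( x * ( y - x ) ) ) == 9

Derivation:
post: y == 9
stmt 4: y := y * z  -- replace 1 occurrence(s) of y with (y * z)
  => ( y * z ) == 9
stmt 3: z := x * z  -- replace 1 occurrence(s) of z with (x * z)
  => ( y * ( x * z ) ) == 9
stmt 2: z := y - x  -- replace 1 occurrence(s) of z with (y - x)
  => ( y * ( x * ( y - x ) ) ) == 9
stmt 1: z := 1 - 3  -- replace 0 occurrence(s) of z with (1 - 3)
  => ( y * ( x * ( y - x ) ) ) == 9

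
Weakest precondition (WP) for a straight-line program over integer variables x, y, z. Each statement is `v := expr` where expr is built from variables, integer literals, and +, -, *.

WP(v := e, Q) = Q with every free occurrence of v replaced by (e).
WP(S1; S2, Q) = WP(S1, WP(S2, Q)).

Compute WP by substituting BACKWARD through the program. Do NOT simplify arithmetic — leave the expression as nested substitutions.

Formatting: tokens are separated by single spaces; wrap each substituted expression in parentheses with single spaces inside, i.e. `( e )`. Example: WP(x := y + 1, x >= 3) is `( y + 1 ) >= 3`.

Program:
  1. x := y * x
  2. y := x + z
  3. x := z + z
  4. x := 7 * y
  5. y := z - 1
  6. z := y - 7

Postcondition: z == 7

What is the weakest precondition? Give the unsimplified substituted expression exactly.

Answer: ( ( z - 1 ) - 7 ) == 7

Derivation:
post: z == 7
stmt 6: z := y - 7  -- replace 1 occurrence(s) of z with (y - 7)
  => ( y - 7 ) == 7
stmt 5: y := z - 1  -- replace 1 occurrence(s) of y with (z - 1)
  => ( ( z - 1 ) - 7 ) == 7
stmt 4: x := 7 * y  -- replace 0 occurrence(s) of x with (7 * y)
  => ( ( z - 1 ) - 7 ) == 7
stmt 3: x := z + z  -- replace 0 occurrence(s) of x with (z + z)
  => ( ( z - 1 ) - 7 ) == 7
stmt 2: y := x + z  -- replace 0 occurrence(s) of y with (x + z)
  => ( ( z - 1 ) - 7 ) == 7
stmt 1: x := y * x  -- replace 0 occurrence(s) of x with (y * x)
  => ( ( z - 1 ) - 7 ) == 7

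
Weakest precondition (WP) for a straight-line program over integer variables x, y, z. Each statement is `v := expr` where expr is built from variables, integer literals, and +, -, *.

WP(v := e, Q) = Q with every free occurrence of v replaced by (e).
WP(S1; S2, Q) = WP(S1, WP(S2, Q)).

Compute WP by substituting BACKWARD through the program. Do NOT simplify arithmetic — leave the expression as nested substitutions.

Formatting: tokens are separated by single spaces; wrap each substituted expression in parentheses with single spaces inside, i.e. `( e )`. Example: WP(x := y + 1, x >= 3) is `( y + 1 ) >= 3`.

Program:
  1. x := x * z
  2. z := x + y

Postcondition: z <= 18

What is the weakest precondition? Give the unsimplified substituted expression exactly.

Answer: ( ( x * z ) + y ) <= 18

Derivation:
post: z <= 18
stmt 2: z := x + y  -- replace 1 occurrence(s) of z with (x + y)
  => ( x + y ) <= 18
stmt 1: x := x * z  -- replace 1 occurrence(s) of x with (x * z)
  => ( ( x * z ) + y ) <= 18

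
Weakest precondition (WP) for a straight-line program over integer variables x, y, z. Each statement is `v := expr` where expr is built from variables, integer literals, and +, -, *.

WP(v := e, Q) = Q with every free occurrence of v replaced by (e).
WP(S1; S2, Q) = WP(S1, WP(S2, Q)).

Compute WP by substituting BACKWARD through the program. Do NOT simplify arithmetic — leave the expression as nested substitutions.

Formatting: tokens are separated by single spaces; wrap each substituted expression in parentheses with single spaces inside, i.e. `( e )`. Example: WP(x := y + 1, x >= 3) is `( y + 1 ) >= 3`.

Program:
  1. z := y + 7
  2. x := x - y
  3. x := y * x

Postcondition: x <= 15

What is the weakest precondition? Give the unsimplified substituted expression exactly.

Answer: ( y * ( x - y ) ) <= 15

Derivation:
post: x <= 15
stmt 3: x := y * x  -- replace 1 occurrence(s) of x with (y * x)
  => ( y * x ) <= 15
stmt 2: x := x - y  -- replace 1 occurrence(s) of x with (x - y)
  => ( y * ( x - y ) ) <= 15
stmt 1: z := y + 7  -- replace 0 occurrence(s) of z with (y + 7)
  => ( y * ( x - y ) ) <= 15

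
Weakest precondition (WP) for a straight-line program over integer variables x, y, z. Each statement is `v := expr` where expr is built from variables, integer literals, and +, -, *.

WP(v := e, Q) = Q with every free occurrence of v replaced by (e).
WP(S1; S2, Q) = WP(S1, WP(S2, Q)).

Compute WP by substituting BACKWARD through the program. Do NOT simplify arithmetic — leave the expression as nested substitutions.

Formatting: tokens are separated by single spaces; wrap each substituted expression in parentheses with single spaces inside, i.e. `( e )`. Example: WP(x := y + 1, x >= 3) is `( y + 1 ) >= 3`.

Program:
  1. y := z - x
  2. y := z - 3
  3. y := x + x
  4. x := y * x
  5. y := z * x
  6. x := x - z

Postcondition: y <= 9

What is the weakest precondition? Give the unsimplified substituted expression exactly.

Answer: ( z * ( ( x + x ) * x ) ) <= 9

Derivation:
post: y <= 9
stmt 6: x := x - z  -- replace 0 occurrence(s) of x with (x - z)
  => y <= 9
stmt 5: y := z * x  -- replace 1 occurrence(s) of y with (z * x)
  => ( z * x ) <= 9
stmt 4: x := y * x  -- replace 1 occurrence(s) of x with (y * x)
  => ( z * ( y * x ) ) <= 9
stmt 3: y := x + x  -- replace 1 occurrence(s) of y with (x + x)
  => ( z * ( ( x + x ) * x ) ) <= 9
stmt 2: y := z - 3  -- replace 0 occurrence(s) of y with (z - 3)
  => ( z * ( ( x + x ) * x ) ) <= 9
stmt 1: y := z - x  -- replace 0 occurrence(s) of y with (z - x)
  => ( z * ( ( x + x ) * x ) ) <= 9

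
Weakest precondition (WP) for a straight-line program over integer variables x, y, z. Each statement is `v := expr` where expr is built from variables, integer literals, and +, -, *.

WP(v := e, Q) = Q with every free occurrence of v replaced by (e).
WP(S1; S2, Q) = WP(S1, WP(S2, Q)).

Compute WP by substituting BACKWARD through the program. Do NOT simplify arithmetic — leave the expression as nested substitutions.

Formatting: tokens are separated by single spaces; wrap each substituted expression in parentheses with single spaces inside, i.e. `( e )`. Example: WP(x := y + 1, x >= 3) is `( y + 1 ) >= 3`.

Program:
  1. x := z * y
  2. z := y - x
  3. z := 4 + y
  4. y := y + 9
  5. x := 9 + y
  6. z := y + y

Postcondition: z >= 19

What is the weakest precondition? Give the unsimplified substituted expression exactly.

post: z >= 19
stmt 6: z := y + y  -- replace 1 occurrence(s) of z with (y + y)
  => ( y + y ) >= 19
stmt 5: x := 9 + y  -- replace 0 occurrence(s) of x with (9 + y)
  => ( y + y ) >= 19
stmt 4: y := y + 9  -- replace 2 occurrence(s) of y with (y + 9)
  => ( ( y + 9 ) + ( y + 9 ) ) >= 19
stmt 3: z := 4 + y  -- replace 0 occurrence(s) of z with (4 + y)
  => ( ( y + 9 ) + ( y + 9 ) ) >= 19
stmt 2: z := y - x  -- replace 0 occurrence(s) of z with (y - x)
  => ( ( y + 9 ) + ( y + 9 ) ) >= 19
stmt 1: x := z * y  -- replace 0 occurrence(s) of x with (z * y)
  => ( ( y + 9 ) + ( y + 9 ) ) >= 19

Answer: ( ( y + 9 ) + ( y + 9 ) ) >= 19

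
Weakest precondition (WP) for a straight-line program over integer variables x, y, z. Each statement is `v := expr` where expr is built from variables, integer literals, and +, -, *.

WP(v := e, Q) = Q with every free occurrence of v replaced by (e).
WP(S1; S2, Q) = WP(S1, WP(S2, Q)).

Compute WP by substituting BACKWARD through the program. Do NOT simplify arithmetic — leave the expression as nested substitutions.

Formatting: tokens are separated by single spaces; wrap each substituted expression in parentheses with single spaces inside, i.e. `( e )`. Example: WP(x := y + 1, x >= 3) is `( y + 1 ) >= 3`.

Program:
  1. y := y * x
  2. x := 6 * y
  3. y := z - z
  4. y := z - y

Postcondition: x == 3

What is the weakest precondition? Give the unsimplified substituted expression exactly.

Answer: ( 6 * ( y * x ) ) == 3

Derivation:
post: x == 3
stmt 4: y := z - y  -- replace 0 occurrence(s) of y with (z - y)
  => x == 3
stmt 3: y := z - z  -- replace 0 occurrence(s) of y with (z - z)
  => x == 3
stmt 2: x := 6 * y  -- replace 1 occurrence(s) of x with (6 * y)
  => ( 6 * y ) == 3
stmt 1: y := y * x  -- replace 1 occurrence(s) of y with (y * x)
  => ( 6 * ( y * x ) ) == 3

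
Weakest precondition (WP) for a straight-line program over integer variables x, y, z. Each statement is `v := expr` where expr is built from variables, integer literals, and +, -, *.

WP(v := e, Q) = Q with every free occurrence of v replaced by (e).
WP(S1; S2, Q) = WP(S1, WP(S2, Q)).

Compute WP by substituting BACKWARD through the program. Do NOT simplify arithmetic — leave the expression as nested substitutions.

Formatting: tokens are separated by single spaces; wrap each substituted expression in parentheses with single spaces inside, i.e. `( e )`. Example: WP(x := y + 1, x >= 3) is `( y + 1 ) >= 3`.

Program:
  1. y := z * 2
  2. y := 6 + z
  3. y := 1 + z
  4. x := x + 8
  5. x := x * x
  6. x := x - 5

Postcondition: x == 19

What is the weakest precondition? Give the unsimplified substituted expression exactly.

Answer: ( ( ( x + 8 ) * ( x + 8 ) ) - 5 ) == 19

Derivation:
post: x == 19
stmt 6: x := x - 5  -- replace 1 occurrence(s) of x with (x - 5)
  => ( x - 5 ) == 19
stmt 5: x := x * x  -- replace 1 occurrence(s) of x with (x * x)
  => ( ( x * x ) - 5 ) == 19
stmt 4: x := x + 8  -- replace 2 occurrence(s) of x with (x + 8)
  => ( ( ( x + 8 ) * ( x + 8 ) ) - 5 ) == 19
stmt 3: y := 1 + z  -- replace 0 occurrence(s) of y with (1 + z)
  => ( ( ( x + 8 ) * ( x + 8 ) ) - 5 ) == 19
stmt 2: y := 6 + z  -- replace 0 occurrence(s) of y with (6 + z)
  => ( ( ( x + 8 ) * ( x + 8 ) ) - 5 ) == 19
stmt 1: y := z * 2  -- replace 0 occurrence(s) of y with (z * 2)
  => ( ( ( x + 8 ) * ( x + 8 ) ) - 5 ) == 19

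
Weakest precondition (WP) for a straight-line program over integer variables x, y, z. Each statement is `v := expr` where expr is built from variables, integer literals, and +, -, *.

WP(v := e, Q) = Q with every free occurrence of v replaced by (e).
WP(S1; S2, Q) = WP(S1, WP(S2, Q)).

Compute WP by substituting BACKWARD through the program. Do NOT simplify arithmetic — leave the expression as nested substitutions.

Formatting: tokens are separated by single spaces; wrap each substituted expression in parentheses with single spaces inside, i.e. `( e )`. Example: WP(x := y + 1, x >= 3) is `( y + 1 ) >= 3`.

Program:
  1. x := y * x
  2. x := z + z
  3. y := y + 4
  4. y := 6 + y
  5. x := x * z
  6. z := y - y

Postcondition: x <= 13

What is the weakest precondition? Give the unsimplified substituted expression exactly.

post: x <= 13
stmt 6: z := y - y  -- replace 0 occurrence(s) of z with (y - y)
  => x <= 13
stmt 5: x := x * z  -- replace 1 occurrence(s) of x with (x * z)
  => ( x * z ) <= 13
stmt 4: y := 6 + y  -- replace 0 occurrence(s) of y with (6 + y)
  => ( x * z ) <= 13
stmt 3: y := y + 4  -- replace 0 occurrence(s) of y with (y + 4)
  => ( x * z ) <= 13
stmt 2: x := z + z  -- replace 1 occurrence(s) of x with (z + z)
  => ( ( z + z ) * z ) <= 13
stmt 1: x := y * x  -- replace 0 occurrence(s) of x with (y * x)
  => ( ( z + z ) * z ) <= 13

Answer: ( ( z + z ) * z ) <= 13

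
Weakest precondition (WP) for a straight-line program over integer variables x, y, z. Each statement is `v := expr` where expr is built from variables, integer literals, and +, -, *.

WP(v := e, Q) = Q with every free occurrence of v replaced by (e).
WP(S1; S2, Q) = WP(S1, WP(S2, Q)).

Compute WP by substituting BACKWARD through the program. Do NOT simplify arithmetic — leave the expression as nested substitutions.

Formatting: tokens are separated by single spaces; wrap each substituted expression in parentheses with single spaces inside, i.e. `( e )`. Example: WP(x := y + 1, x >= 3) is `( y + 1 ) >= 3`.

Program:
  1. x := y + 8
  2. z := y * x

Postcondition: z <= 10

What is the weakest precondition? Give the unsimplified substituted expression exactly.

Answer: ( y * ( y + 8 ) ) <= 10

Derivation:
post: z <= 10
stmt 2: z := y * x  -- replace 1 occurrence(s) of z with (y * x)
  => ( y * x ) <= 10
stmt 1: x := y + 8  -- replace 1 occurrence(s) of x with (y + 8)
  => ( y * ( y + 8 ) ) <= 10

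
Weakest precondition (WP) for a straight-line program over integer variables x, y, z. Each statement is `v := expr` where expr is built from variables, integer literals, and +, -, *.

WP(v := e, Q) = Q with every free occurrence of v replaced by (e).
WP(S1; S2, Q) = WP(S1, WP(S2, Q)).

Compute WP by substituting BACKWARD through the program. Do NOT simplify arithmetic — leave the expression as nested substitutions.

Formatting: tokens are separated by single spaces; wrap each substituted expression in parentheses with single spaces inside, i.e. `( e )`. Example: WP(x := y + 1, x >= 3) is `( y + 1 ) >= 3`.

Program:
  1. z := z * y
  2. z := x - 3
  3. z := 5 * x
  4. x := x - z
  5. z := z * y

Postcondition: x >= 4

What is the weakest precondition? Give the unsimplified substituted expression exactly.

post: x >= 4
stmt 5: z := z * y  -- replace 0 occurrence(s) of z with (z * y)
  => x >= 4
stmt 4: x := x - z  -- replace 1 occurrence(s) of x with (x - z)
  => ( x - z ) >= 4
stmt 3: z := 5 * x  -- replace 1 occurrence(s) of z with (5 * x)
  => ( x - ( 5 * x ) ) >= 4
stmt 2: z := x - 3  -- replace 0 occurrence(s) of z with (x - 3)
  => ( x - ( 5 * x ) ) >= 4
stmt 1: z := z * y  -- replace 0 occurrence(s) of z with (z * y)
  => ( x - ( 5 * x ) ) >= 4

Answer: ( x - ( 5 * x ) ) >= 4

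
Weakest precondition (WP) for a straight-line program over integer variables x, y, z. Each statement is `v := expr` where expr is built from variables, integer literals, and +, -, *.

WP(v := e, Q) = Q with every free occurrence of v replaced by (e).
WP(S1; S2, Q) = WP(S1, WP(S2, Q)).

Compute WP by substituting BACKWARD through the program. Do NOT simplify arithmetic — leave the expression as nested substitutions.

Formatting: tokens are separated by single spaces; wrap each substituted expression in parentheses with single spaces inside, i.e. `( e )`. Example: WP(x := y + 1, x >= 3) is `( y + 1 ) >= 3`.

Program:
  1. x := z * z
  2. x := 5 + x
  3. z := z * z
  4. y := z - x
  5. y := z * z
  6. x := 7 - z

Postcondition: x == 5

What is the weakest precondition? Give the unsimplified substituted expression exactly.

post: x == 5
stmt 6: x := 7 - z  -- replace 1 occurrence(s) of x with (7 - z)
  => ( 7 - z ) == 5
stmt 5: y := z * z  -- replace 0 occurrence(s) of y with (z * z)
  => ( 7 - z ) == 5
stmt 4: y := z - x  -- replace 0 occurrence(s) of y with (z - x)
  => ( 7 - z ) == 5
stmt 3: z := z * z  -- replace 1 occurrence(s) of z with (z * z)
  => ( 7 - ( z * z ) ) == 5
stmt 2: x := 5 + x  -- replace 0 occurrence(s) of x with (5 + x)
  => ( 7 - ( z * z ) ) == 5
stmt 1: x := z * z  -- replace 0 occurrence(s) of x with (z * z)
  => ( 7 - ( z * z ) ) == 5

Answer: ( 7 - ( z * z ) ) == 5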